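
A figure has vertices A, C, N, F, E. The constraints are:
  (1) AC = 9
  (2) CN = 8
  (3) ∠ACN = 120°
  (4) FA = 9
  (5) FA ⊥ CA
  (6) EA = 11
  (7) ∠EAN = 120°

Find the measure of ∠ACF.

Step 1: By the law of cosines on triangle CAF: CF² = 9² + 9² − 2·9·9·cos(90°) = 162, so CF = 9·√2.
Step 2: By the inverse law of cosines on triangle ACF: cos(∠ACF) = (9² + (9·√2)² − 9²) / (2·9·9·√2) = 162/229.1 = 0.7071, so ∠ACF = 45°.

Therefore, the measure of angle ∠ACF = 45°.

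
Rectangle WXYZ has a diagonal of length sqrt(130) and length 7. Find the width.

The diagonal of a rectangle forms a right triangle with the two sides.
Rearranging the Pythagorean theorem: missing side = sqrt(d^2 - known^2).
= sqrt(130 - 49) = sqrt(81) = 9.

9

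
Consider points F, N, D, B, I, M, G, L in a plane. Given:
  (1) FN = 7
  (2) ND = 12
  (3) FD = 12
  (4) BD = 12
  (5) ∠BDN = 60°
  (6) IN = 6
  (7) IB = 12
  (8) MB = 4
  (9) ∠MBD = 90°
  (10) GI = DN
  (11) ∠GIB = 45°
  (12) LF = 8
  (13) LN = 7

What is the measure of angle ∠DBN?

Step 1: By the law of cosines on triangle BDN: BN² = 12² + 12² − 2·12·12·cos(60°) = 144, so BN = 12.
Step 2: By the inverse law of cosines on triangle DBN: cos(∠DBN) = (12² + 12² − 12²) / (2·12·12) = 144/288 = 0.5, so ∠DBN = 60°.

Therefore, the measure of angle ∠DBN = 60°.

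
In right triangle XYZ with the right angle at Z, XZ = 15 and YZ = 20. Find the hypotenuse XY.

XY = sqrt(15^2 + 20^2) = sqrt(625) = 25

25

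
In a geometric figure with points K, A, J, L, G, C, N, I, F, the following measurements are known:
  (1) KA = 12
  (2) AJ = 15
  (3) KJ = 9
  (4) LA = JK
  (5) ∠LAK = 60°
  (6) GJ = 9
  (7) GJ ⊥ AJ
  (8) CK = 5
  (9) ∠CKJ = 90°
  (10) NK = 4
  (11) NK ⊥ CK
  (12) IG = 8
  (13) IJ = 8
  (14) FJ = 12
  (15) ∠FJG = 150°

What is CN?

Step 1: By the law of cosines on triangle CKN: CN² = 5² + 4² − 2·5·4·cos(90°) = 41, so CN = √41.

Therefore, the length of CN = √41.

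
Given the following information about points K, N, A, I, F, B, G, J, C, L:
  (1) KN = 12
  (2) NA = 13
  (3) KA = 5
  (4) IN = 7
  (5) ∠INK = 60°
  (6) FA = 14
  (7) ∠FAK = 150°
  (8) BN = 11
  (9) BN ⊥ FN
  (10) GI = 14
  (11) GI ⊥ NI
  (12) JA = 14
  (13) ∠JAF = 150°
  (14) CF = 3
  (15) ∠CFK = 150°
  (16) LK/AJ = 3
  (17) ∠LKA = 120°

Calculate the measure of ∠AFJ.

Step 1: By the law of cosines on triangle FAJ: FJ² = 14² + 14² − 2·14·14·cos(150°) = 731.48, so FJ ≈ 27.05.
Step 2: By the inverse law of cosines on triangle AFJ: cos(∠AFJ) = (14² + 27.05² − 14²) / (2·14·27.05) = 731.48/757.29 = 0.9659, so ∠AFJ = 15°.

Therefore, the measure of angle ∠AFJ = 15°.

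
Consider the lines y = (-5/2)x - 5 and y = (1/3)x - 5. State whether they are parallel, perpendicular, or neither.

Slope of line 1: m1 = -5/2
Slope of line 2: m2 = 1/3
m1 != m2 and m1*m2 = -5/6 != -1. Neither.

Neither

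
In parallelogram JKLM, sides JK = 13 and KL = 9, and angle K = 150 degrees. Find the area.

Area = a * b * sin(theta)
Area = 13 * 9 * sin(150 degrees)
Area = 117 * 1/2
Area = 117/2

117/2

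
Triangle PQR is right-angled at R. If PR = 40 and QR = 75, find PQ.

PQ = sqrt(40^2 + 75^2) = sqrt(7225) = 85

85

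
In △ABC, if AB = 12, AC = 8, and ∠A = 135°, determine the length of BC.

When two sides and the included angle are known, the law of cosines gives the third side.
c^2 = a^2 + b^2 - 2ab cos(C) generalizes the Pythagorean theorem to non-right triangles.
Here: BC^2 = 144 + 64 - 192*(-sqrt(2)/2) = 96*sqrt(2) + 208
BC = 4*sqrt(6*sqrt(2) + 13)

4*sqrt(6*sqrt(2) + 13)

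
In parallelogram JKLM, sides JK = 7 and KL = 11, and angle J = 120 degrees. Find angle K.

In a parallelogram, consecutive angles are supplementary (sum to 180°).
angle K = 180 - angle J
angle K = 180 - 120
angle K = 60 degrees

60 degrees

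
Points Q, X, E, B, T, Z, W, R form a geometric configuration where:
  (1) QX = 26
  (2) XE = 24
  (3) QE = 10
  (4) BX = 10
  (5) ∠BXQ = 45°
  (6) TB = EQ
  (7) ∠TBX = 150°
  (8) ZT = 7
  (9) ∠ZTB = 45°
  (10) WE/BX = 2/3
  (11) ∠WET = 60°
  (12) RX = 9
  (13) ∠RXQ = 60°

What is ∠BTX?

From the given relations: TB = EQ = 10.
Step 1: By the law of cosines on triangle TBX: TX² = 10² + 10² − 2·10·10·cos(150°) = 373.21, so TX ≈ 19.32.
Step 2: By the inverse law of cosines on triangle BTX: cos(∠BTX) = (10² + 19.32² − 10²) / (2·10·19.32) = 373.21/386.37 = 0.9659, so ∠BTX = 15°.

Therefore, the measure of angle ∠BTX = 15°.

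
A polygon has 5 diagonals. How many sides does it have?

Using d = n(n - 3)/2, we solve 5 = n(n - 3)/2.
So n(n - 3) = 10.
Testing n = 5: 5 * 2 = 10 = 10. Correct.
The polygon has 5 sides.

5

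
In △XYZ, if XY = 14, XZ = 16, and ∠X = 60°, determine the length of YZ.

Law of cosines: YZ^2 = 14^2 + 16^2 - 2(14)(16)cos(60°) = 228, so YZ = 2*sqrt(57).

2*sqrt(57)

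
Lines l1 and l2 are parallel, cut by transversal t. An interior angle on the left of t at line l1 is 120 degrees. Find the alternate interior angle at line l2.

Alternate interior angles lie on opposite sides of the transversal, between the parallel lines.
By the alternate interior angle theorem, they are equal: 120 degrees.

120 degrees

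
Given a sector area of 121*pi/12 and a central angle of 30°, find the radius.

Sector area A = πr² × θ/360, so r² = 360A / (πθ).
r² = 360 × 121*pi/12 / (π × 30)
r² = 121
r = 11

11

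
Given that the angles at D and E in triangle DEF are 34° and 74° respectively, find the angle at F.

By the triangle angle sum property, the three interior angles of any triangle add up to 180°.
We know angle D = 34° and angle E = 74°, so their sum is 108°.
Therefore angle F = 180° - 108° = 72°.

72 degrees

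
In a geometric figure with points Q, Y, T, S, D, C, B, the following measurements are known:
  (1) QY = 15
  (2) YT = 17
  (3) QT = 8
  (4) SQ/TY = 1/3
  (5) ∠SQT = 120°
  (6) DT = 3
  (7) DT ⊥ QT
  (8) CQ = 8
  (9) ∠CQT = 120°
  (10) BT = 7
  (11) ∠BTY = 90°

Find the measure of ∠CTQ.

Step 1: By the law of cosines on triangle TQC: TC² = 8² + 8² − 2·8·8·cos(120°) = 192, so TC = 8·√3.
Step 2: By the inverse law of cosines on triangle CTQ: cos(∠CTQ) = ((8·√3)² + 8² − 8²) / (2·8·√3·8) = 192/221.7 = 0.866, so ∠CTQ = 30°.

Therefore, the measure of angle ∠CTQ = 30°.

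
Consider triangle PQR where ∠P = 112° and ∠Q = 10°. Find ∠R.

angle R = 180 - 112 - 10 = 58 degrees.

58 degrees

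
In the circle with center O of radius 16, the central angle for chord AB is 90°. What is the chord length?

Chord length = 2r sin(θ/2)
= 2 × 16 × sin(90°/2)
= 2 × 16 × sin(45°)
= 16*sqrt(2)

16*sqrt(2)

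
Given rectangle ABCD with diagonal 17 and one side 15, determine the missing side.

The diagonal of a rectangle forms a right triangle with the two sides.
Rearranging the Pythagorean theorem: missing side = sqrt(d^2 - known^2).
= sqrt(289 - 225) = sqrt(64) = 8.

8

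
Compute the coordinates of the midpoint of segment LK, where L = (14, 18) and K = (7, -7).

The midpoint is the average of the coordinates:
x: (14 + 7)/2 = 21/2
y: (18 + -7)/2 = 11/2
Midpoint = (21/2, 11/2)

(21/2, 11/2)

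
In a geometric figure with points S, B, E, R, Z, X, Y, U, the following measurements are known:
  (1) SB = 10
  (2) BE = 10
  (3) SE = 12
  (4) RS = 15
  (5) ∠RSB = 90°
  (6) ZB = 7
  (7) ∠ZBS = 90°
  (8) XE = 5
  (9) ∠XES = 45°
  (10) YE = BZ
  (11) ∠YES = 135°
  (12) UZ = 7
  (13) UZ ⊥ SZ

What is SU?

Step 1: By the law of cosines on triangle ZBS: ZS² = 7² + 10² − 2·7·10·cos(90°) = 149, so ZS = √149.
Step 2: By the law of cosines on triangle SZU: SU² = √149² + 7² − 2·√149·7·cos(90°) = 198, so SU = 3·√22.

Therefore, the length of SU = 3·√22.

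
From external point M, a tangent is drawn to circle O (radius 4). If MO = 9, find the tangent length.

Let T be the point of tangency. Then OT ⊥ MT (radius ⊥ tangent).
In right triangle OTM: OM² = OT² + MT²
9² = 4² + MT²
MT² = 65, MT = sqrt(65)

sqrt(65)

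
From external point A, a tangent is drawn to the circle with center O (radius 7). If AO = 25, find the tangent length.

The tangent, radius, and line from the external point to the center form a right triangle.
The right angle is where the tangent meets the radius.
By the Pythagorean theorem: tangent² + 7² = 25²
tangent² = 625 - 49 = 576
tangent = 24

24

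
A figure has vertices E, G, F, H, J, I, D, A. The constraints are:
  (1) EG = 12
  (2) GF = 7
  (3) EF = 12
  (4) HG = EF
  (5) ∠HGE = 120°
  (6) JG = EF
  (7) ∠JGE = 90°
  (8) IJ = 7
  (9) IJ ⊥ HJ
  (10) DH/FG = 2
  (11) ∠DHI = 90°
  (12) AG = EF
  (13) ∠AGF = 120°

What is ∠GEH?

From the given relations: HG = EF = 12.
Step 1: By the law of cosines on triangle EGH: EH² = 12² + 12² − 2·12·12·cos(120°) = 432, so EH = 12·√3.
Step 2: By the inverse law of cosines on triangle GEH: cos(∠GEH) = (12² + (12·√3)² − 12²) / (2·12·12·√3) = 432/498.83 = 0.866, so ∠GEH = 30°.

Therefore, the measure of angle ∠GEH = 30°.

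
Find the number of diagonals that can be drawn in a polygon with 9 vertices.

Each of the 9 vertices connects to 6 non-adjacent vertices via diagonals.
Total connections = 9 × 6 = 54, but each diagonal is counted twice.
Number of diagonals = 54 / 2 = 27.

27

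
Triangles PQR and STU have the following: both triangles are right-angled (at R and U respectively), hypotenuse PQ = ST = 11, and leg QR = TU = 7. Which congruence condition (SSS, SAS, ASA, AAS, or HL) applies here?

The given information matches HL: The hypotenuse and one leg of two right triangles are equal (Hypotenuse-Leg).

HL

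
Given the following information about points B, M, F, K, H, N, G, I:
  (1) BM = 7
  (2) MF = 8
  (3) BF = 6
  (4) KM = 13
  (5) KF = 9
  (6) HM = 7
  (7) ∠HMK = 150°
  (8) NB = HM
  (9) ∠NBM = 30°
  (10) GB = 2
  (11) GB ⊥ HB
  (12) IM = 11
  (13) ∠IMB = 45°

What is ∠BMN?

From the given relations: NB = HM = 7.
Step 1: By the law of cosines on triangle MBN: MN² = 7² + 7² − 2·7·7·cos(30°) = 13.13, so MN ≈ 3.62.
Step 2: By the inverse law of cosines on triangle BMN: cos(∠BMN) = (7² + 3.62² − 7²) / (2·7·3.62) = 13.13/50.73 = 0.2588, so ∠BMN = 75°.

Therefore, the measure of angle ∠BMN = 75°.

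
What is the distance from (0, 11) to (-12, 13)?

d = sqrt((-12)^2 + (2)^2) = sqrt(148) = 2*sqrt(37)

2*sqrt(37)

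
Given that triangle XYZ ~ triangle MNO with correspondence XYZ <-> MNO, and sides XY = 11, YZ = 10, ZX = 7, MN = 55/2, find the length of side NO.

Since the triangles are similar, the ratio of corresponding sides is constant.
Scale factor k = MN / XY = 55/2 / 11 = 5/2
NO = k * YZ = 5/2 * 10 = 25

25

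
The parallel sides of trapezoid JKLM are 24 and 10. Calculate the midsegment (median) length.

midsegment = (24 + 10) / 2 = 34 / 2 = 17

17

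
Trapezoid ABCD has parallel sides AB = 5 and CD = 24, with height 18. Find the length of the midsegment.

The midsegment of a trapezoid = (base1 + base2) / 2
midsegment = (5 + 24) / 2
midsegment = 29 / 2
midsegment = 29/2

29/2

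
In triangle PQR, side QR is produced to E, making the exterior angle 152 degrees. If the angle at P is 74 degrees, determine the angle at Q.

angle Q = 152 - 74 = 78 degrees (exterior angle theorem).

78 degrees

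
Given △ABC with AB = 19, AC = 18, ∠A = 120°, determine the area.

Area = (1/2) * AB * AC * sin(A)
Area = (1/2) * 19 * 18 * sin(120°)
Area = (1/2) * 19 * 18 * sqrt(3)/2
Area = 171*sqrt(3)/2

171*sqrt(3)/2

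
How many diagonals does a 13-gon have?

Each of the 13 vertices connects to 10 non-adjacent vertices via diagonals.
Total connections = 13 × 10 = 130, but each diagonal is counted twice.
Number of diagonals = 130 / 2 = 65.

65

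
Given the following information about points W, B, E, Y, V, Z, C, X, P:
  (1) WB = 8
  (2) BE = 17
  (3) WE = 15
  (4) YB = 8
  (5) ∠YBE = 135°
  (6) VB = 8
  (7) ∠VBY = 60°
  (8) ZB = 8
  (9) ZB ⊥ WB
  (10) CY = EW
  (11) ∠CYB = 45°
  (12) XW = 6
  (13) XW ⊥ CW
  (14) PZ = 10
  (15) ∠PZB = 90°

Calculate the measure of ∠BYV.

Step 1: By the law of cosines on triangle YBV: YV² = 8² + 8² − 2·8·8·cos(60°) = 64, so YV = 8.
Step 2: By the inverse law of cosines on triangle BYV: cos(∠BYV) = (8² + 8² − 8²) / (2·8·8) = 64/128 = 0.5, so ∠BYV = 60°.

Therefore, the measure of angle ∠BYV = 60°.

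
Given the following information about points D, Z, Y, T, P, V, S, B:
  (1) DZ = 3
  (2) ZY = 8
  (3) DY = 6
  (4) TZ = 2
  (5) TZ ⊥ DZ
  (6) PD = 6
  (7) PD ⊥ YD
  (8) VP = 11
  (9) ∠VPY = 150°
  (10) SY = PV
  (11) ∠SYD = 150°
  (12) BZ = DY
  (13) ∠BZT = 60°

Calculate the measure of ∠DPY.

Step 1: By the law of cosines on triangle PDY: PY² = 6² + 6² − 2·6·6·cos(90°) = 72, so PY = 6·√2.
Step 2: By the inverse law of cosines on triangle DPY: cos(∠DPY) = (6² + (6·√2)² − 6²) / (2·6·6·√2) = 72/101.82 = 0.7071, so ∠DPY = 45°.

Therefore, the measure of angle ∠DPY = 45°.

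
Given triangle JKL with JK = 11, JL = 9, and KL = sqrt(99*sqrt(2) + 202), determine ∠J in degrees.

When all three sides of a triangle are known, the law of cosines can be rearranged to find any angle.
cos(C) = (a² + b² - c²) / (2ab) gives cos(J) = -sqrt(2)/2.
Taking the inverse cosine: J = 135°.

135°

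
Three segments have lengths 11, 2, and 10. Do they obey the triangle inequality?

Yes.
The triangle inequality requires that the sum of any two sides exceeds the third.
Here 2 + 10 = 12 > 11, so the condition is met.

Yes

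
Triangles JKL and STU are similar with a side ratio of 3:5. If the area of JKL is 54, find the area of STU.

For similar figures, the area ratio equals the square of the side ratio.
Side ratio (JKL to STU) = 3:5, so area ratio = 3^2:5^2 = 9:25.
If the area of JKL is 54, then the area of STU = 54 * (25/9) = 150.

150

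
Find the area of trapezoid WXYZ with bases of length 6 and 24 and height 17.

Area of a trapezoid = (base1 + base2) * height / 2
Area = (6 + 24) * 17 / 2
Area = 30 * 17 / 2
Area = 510 / 2
Area = 255

255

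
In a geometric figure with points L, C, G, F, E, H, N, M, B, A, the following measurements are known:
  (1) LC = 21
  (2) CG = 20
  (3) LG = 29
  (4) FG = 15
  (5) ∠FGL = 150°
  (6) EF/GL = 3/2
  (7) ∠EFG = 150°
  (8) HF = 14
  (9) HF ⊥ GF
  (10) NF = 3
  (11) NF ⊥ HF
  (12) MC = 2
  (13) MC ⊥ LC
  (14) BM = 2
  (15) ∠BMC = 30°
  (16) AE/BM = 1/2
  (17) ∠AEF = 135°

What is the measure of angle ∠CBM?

Step 1: By the law of cosines on triangle BMC: BC² = 2² + 2² − 2·2·2·cos(30°) = 1.07, so BC ≈ 1.04.
Step 2: By the inverse law of cosines on triangle CBM: cos(∠CBM) = (1.04² + 2² − 2²) / (2·1.04·2) = 1.07/4.14 = 0.2588, so ∠CBM = 75°.

Therefore, the measure of angle ∠CBM = 75°.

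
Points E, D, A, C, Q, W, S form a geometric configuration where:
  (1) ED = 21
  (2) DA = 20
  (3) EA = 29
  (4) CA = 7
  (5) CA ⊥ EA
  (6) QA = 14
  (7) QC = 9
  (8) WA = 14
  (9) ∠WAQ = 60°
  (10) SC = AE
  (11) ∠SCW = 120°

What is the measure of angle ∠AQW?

Step 1: By the law of cosines on triangle QAW: QW² = 14² + 14² − 2·14·14·cos(60°) = 196, so QW = 14.
Step 2: By the inverse law of cosines on triangle AQW: cos(∠AQW) = (14² + 14² − 14²) / (2·14·14) = 196/392 = 0.5, so ∠AQW = 60°.

Therefore, the measure of angle ∠AQW = 60°.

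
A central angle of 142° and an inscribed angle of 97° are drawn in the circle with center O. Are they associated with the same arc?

By the inscribed angle theorem, the inscribed angle for a central angle of 142° should be 142° / 2 = 71°.
The given inscribed angle is 97°, which does not equal 71°.
Therefore, no, they do not correspond to the same arc.

No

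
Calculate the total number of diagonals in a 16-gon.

Total line segments between 16 vertices = C(16,2) = 120.
Subtract the 16 sides: 120 - 16 = 104 diagonals.

104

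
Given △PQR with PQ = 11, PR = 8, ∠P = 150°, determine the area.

Area = (1/2)(11)(8) sin(150°) = (1/2)(11)(8)(1/2) = 22

22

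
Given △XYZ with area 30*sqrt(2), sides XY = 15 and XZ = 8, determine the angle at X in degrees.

Area = (1/2) * a * b * sin(C)
sin(C) = 2 * Area / (a * b)
sin(C) = 2 * 30*sqrt(2) / (15 * 8)
sin(C) = sqrt(2)/2
C = arcsin(sqrt(2)/2) = 45°
Since sin(180° - C) = sin(C), the obtuse angle 135° gives the same area, so C = 45° or C = 135°.

45° or 135°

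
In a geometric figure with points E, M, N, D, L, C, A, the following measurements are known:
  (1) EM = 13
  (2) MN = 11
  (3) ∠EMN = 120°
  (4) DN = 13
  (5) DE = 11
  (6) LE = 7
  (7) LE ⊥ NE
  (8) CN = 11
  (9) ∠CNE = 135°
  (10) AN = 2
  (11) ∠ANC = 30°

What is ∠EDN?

Step 1: By the law of cosines on triangle EMN: EN² = 13² + 11² − 2·13·11·cos(120°) = 433, so EN ≈ 20.81.
Step 2: By the inverse law of cosines on triangle EDN: cos(∠EDN) = (11² + 13² − 20.81²) / (2·11·13) = -143/286 = -0.5, so ∠EDN = 120°.

Therefore, the measure of angle ∠EDN = 120°.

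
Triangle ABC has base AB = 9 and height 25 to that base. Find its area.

Area = (1/2) * base * height
Area = (1/2) * 9 * 25
Area = 225/2

225/2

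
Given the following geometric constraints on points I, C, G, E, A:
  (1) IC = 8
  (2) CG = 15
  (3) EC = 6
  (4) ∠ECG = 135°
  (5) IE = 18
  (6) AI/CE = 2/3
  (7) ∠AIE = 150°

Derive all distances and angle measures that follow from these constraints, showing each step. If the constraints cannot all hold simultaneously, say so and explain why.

These constraints are not satisfiable: by the triangle inequality in triangle CIE, (1) IC = 8 and (3) EC = 6 force IE ≤ 8 + 6 = 14, but (5) says IE = 18. No planar figure meets all of them, so nothing further can be derived.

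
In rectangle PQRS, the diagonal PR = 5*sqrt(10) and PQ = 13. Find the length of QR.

The diagonal of a rectangle forms a right triangle with the two sides.
Rearranging the Pythagorean theorem: missing side = sqrt(d^2 - known^2).
= sqrt(250 - 169) = sqrt(81) = 9.

9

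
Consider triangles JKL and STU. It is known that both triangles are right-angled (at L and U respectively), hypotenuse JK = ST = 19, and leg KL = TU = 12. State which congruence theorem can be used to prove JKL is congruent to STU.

The given information matches HL: The hypotenuse and one leg of two right triangles are equal (Hypotenuse-Leg).

HL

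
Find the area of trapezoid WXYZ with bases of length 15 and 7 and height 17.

Area = (15 + 7) * 17 / 2 = 374 / 2 = 187

187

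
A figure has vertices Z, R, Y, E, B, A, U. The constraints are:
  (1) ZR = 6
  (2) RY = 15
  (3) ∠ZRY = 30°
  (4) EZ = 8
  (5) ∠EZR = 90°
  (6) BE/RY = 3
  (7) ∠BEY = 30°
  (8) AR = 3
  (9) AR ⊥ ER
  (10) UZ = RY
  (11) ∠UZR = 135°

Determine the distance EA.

Step 1: By the law of cosines on triangle EZR: ER² = 8² + 6² − 2·8·6·cos(90°) = 100, so ER = 10.
Step 2: By the law of cosines on triangle ERA: EA² = 10² + 3² − 2·10·3·cos(90°) = 109, so EA = √109.

Therefore, the length of EA = √109.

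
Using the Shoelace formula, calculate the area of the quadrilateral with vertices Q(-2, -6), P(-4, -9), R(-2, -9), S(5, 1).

Using the Shoelace formula for a quadrilateral (vertices in order):
Area = (1/2)|sum of (x_i * y_(i+1) - x_(i+1) * y_i)|
Terms: (-2*-9 - -4*-6) = -6, (-4*-9 - -2*-9) = 18, (-2*1 - 5*-9) = 43, (5*-6 - -2*1) = -28
Sum = 27
Area = (1/2)(27) = 27/2

27/2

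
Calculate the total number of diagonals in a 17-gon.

Each of the 17 vertices connects to 14 non-adjacent vertices via diagonals.
Total connections = 17 × 14 = 238, but each diagonal is counted twice.
Number of diagonals = 238 / 2 = 119.

119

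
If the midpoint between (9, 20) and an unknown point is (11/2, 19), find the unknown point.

Using the midpoint formula: M = ((x1 + x2)/2, (y1 + y2)/2)
We know M = (11/2, 19) and D = (9, 20)
For x: 11/2 = (9 + x2)/2, so x2 = 2*11/2 - 9 = 2
For y: 19 = (20 + y2)/2, so y2 = 2*19 - 20 = 18
A = (2, 18)

(2, 18)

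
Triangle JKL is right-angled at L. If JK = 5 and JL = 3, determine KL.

Rearranging the Pythagorean theorem to solve for the unknown leg:
leg^2 = hypotenuse^2 - known_leg^2 = 25 - 9 = 16
leg = sqrt(16) = 4.

4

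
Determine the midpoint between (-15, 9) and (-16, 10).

M = ((x₁ + x₂)/2, (y₁ + y₂)/2)
= ((-15 + -16)/2, (9 + 10)/2)
= (-31/2, 19/2) = (-31/2, 19/2)

(-31/2, 19/2)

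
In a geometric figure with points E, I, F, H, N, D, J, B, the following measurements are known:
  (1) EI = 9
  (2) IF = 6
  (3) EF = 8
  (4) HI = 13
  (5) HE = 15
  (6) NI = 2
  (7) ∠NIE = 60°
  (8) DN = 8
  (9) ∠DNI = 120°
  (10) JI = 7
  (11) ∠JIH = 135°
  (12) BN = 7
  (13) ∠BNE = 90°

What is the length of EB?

Step 1: By the law of cosines on triangle EIN: EN² = 9² + 2² − 2·9·2·cos(60°) = 67, so EN = √67.
Step 2: By the law of cosines on triangle ENB: EB² = √67² + 7² − 2·√67·7·cos(90°) = 116, so EB = 2·√29.

Therefore, the length of EB = 2·√29.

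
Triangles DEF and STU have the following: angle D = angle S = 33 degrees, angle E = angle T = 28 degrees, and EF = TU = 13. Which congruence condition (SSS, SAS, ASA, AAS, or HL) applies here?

The given information matches AAS: Two pairs of corresponding angles and a non-included side are equal (Angle-Angle-Side).

AAS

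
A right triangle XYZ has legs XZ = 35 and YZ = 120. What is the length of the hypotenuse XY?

By the Pythagorean theorem: XY^2 = XZ^2 + YZ^2
XY^2 = 35^2 + 120^2 = 1225 + 14400 = 15625
XY = sqrt(15625) = 125

125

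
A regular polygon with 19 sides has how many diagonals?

Each of the 19 vertices connects to 16 non-adjacent vertices via diagonals.
Total connections = 19 × 16 = 304, but each diagonal is counted twice.
Number of diagonals = 304 / 2 = 152.

152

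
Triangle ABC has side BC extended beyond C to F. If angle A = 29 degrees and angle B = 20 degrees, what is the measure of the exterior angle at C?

Exterior angle = 29 + 20 = 49 degrees (exterior angle theorem).

49 degrees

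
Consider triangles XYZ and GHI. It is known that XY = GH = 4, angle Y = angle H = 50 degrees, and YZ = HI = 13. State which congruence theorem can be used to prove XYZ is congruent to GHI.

Consider the given information: XY = GH = 4, angle Y = angle H = 50 degrees, and YZ = HI = 13
This is not ASA or AAS: ASA requires two angles and the side between them. AAS requires two angles and a non-included side.
The correct criterion is SAS. Two pairs of corresponding sides and the included angle are equal (Side-Angle-Side).

SAS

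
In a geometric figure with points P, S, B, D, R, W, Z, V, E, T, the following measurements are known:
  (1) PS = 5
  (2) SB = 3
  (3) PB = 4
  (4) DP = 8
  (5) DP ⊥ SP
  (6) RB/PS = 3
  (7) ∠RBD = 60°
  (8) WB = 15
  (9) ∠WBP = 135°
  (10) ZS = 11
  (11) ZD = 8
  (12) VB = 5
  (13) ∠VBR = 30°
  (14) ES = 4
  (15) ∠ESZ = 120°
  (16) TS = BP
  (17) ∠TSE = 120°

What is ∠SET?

From the given relations: TS = BP = 4.
Step 1: By the law of cosines on triangle EST: ET² = 4² + 4² − 2·4·4·cos(120°) = 48, so ET = 4·√3.
Step 2: By the inverse law of cosines on triangle SET: cos(∠SET) = (4² + (4·√3)² − 4²) / (2·4·4·√3) = 48/55.43 = 0.866, so ∠SET = 30°.

Therefore, the measure of angle ∠SET = 30°.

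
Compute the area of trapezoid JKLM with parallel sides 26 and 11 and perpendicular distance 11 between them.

Area = (26 + 11) * 11 / 2 = 407 / 2 = 407/2

407/2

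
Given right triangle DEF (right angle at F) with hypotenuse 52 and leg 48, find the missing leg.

EF = sqrt(52^2 - 48^2) = sqrt(400) = 20

20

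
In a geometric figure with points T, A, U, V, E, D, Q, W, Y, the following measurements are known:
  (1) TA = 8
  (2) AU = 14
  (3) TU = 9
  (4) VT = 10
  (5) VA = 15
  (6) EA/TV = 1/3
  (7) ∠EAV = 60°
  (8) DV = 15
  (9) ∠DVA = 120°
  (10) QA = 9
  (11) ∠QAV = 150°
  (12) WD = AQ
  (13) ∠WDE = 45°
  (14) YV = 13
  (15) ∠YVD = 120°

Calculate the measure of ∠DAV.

Step 1: By the law of cosines on triangle AVD: AD² = 15² + 15² − 2·15·15·cos(120°) = 675, so AD = 15·√3.
Step 2: By the inverse law of cosines on triangle DAV: cos(∠DAV) = ((15·√3)² + 15² − 15²) / (2·15·√3·15) = 675/779.42 = 0.866, so ∠DAV = 30°.

Therefore, the measure of angle ∠DAV = 30°.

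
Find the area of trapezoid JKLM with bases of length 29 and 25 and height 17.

Area of a trapezoid = (base1 + base2) * height / 2
Area = (29 + 25) * 17 / 2
Area = 54 * 17 / 2
Area = 918 / 2
Area = 459

459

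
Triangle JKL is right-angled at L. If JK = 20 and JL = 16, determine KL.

By the Pythagorean theorem: KL^2 = JK^2 - JL^2
KL^2 = 20^2 - 16^2 = 400 - 256 = 144
KL = sqrt(144) = 12

12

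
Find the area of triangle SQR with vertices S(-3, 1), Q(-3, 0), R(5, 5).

The Shoelace formula computes the area from vertex coordinates by summing cross products.
For vertices (-3,1), (-3,0), (5,5):
Signed sum = -3*0 - -3*1 + -3*5 - 5*0 + 5*1 - -3*5
= 3 + -15 + 20 = 8
Area = (1/2)|8| = 4.

4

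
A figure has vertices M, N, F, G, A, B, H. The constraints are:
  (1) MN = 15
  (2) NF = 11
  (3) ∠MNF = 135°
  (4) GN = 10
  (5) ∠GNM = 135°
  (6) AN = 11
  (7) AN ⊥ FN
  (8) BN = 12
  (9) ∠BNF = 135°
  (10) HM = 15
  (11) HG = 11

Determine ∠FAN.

Step 1: By the law of cosines on triangle ANF: AF² = 11² + 11² − 2·11·11·cos(90°) = 242, so AF = 11·√2.
Step 2: By the inverse law of cosines on triangle FAN: cos(∠FAN) = ((11·√2)² + 11² − 11²) / (2·11·√2·11) = 242/342.24 = 0.7071, so ∠FAN = 45°.

Therefore, the measure of angle ∠FAN = 45°.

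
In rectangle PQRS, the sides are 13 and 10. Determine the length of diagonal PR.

d = sqrt(13^2 + 10^2) = sqrt(269)

sqrt(269)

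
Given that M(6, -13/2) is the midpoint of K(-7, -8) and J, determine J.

Using the midpoint formula: M = ((x1 + x2)/2, (y1 + y2)/2)
We know M = (6, -13/2) and K = (-7, -8)
For x: 6 = (-7 + x2)/2, so x2 = 2*6 - -7 = 19
For y: -13/2 = (-8 + y2)/2, so y2 = 2*-13/2 - -8 = -5
J = (19, -5)

(19, -5)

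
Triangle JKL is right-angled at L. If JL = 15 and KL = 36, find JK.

JK = sqrt(15^2 + 36^2) = sqrt(1521) = 39

39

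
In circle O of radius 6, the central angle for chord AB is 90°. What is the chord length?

Chord length = 2r sin(θ/2)
= 2 × 6 × sin(90°/2)
= 2 × 6 × sin(45°)
= 6*sqrt(2)

6*sqrt(2)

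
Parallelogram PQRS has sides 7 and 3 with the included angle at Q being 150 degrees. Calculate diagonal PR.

Using the law of cosines:
d^2 = 7^2 + 3^2 - 2(7)(3)cos(150 degrees)
d^2 = 49 + 9 - 42*-sqrt(3)/2
d^2 = 21*sqrt(3) + 58
d = sqrt(21*sqrt(3) + 58)

sqrt(21*sqrt(3) + 58)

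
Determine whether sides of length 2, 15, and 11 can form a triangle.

The longest side is 15. The other two sides sum to 2 + 11 = 13.
Since 13 ≤ 15, the two shorter sides cannot reach around to close the triangle.

No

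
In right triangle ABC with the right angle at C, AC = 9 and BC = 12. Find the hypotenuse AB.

By the Pythagorean theorem: AB^2 = AC^2 + BC^2
AB^2 = 9^2 + 12^2 = 81 + 144 = 225
AB = sqrt(225) = 15

15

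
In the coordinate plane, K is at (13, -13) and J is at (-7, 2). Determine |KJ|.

The horizontal distance is |-7 - 13| = 20 and the vertical distance is |2 - -13| = 15.
By the Pythagorean theorem, d = sqrt(20^2 + 15^2) = sqrt(625) = 25.

25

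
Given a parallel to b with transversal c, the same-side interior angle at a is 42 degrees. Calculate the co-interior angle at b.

Co-interior (same-side interior) angles are between the parallel lines on the same side of the transversal.
Unlike corresponding or alternate interior angles, they are supplementary rather than equal.
So the angle = 180 - 42 = 138 degrees.

138 degrees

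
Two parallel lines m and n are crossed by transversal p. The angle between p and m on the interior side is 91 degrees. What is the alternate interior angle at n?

Alternate interior angles are equal: 91 degrees.

91 degrees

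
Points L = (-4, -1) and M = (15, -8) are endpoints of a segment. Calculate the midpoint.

M = ((x₁ + x₂)/2, (y₁ + y₂)/2)
= ((-4 + 15)/2, (-1 + -8)/2)
= (11/2, -9/2) = (11/2, -9/2)

(11/2, -9/2)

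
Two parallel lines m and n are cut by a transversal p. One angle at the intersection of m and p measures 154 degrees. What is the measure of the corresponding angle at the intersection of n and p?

When a transversal crosses parallel lines, angles in the same position at each intersection are called corresponding angles.
These are always equal, so the answer is 154 degrees.

154 degrees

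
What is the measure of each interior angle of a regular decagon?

Each interior angle of a regular n-gon is (n - 2) * 180 / n.
For n = 10: (10 - 2) * 180 / 10 = 1440/10 = 144 degrees.

144 degrees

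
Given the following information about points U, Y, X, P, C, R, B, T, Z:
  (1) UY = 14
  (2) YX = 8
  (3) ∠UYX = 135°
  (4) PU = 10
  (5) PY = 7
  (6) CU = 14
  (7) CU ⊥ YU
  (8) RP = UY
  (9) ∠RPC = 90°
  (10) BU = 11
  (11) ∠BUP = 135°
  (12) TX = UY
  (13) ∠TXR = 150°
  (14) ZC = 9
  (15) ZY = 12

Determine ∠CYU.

Step 1: By the law of cosines on triangle YUC: YC² = 14² + 14² − 2·14·14·cos(90°) = 392, so YC = 14·√2.
Step 2: By the inverse law of cosines on triangle CYU: cos(∠CYU) = ((14·√2)² + 14² − 14²) / (2·14·√2·14) = 392/554.37 = 0.7071, so ∠CYU = 45°.

Therefore, the measure of angle ∠CYU = 45°.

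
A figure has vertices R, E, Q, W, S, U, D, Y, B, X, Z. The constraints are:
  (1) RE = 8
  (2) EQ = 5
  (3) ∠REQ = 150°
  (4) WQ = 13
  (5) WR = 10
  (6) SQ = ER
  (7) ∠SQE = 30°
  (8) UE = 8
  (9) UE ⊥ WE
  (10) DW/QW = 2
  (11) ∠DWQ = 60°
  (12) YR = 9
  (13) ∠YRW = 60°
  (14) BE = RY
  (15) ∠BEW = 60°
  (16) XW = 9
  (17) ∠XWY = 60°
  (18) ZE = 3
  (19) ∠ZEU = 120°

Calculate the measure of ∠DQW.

From the given relations: DW = 2·QW = 2·13 = 26.
Step 1: By the law of cosines on triangle QWD: QD² = 13² + 26² − 2·13·26·cos(60°) = 507, so QD = 13·√3.
Step 2: By the inverse law of cosines on triangle DQW: cos(∠DQW) = ((13·√3)² + 13² − 26²) / (2·13·√3·13) = 0/585.43 = 0, so ∠DQW = 90°.

Therefore, the measure of angle ∠DQW = 90°.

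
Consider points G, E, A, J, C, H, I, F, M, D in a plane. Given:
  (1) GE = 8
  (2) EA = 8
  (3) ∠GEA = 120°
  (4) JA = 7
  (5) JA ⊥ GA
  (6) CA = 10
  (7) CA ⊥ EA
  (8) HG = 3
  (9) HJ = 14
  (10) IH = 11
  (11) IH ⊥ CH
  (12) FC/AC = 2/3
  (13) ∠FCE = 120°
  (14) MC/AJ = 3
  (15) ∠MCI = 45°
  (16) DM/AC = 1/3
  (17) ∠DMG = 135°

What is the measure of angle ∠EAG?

Step 1: By the law of cosines on triangle AEG: AG² = 8² + 8² − 2·8·8·cos(120°) = 192, so AG = 8·√3.
Step 2: By the inverse law of cosines on triangle EAG: cos(∠EAG) = (8² + (8·√3)² − 8²) / (2·8·8·√3) = 192/221.7 = 0.866, so ∠EAG = 30°.

Therefore, the measure of angle ∠EAG = 30°.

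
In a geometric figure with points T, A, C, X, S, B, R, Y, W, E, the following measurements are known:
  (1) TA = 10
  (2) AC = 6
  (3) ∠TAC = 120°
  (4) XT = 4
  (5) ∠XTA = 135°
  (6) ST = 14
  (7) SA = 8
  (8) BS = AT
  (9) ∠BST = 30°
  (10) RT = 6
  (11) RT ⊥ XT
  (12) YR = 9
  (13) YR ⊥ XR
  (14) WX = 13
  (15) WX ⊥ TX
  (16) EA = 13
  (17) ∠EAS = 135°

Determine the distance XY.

Step 1: By the law of cosines on triangle XTR: XR² = 4² + 6² − 2·4·6·cos(90°) = 52, so XR = 2·√13.
Step 2: By the law of cosines on triangle XRY: XY² = (2·√13)² + 9² − 2·2·√13·9·cos(90°) = 133, so XY = √133.

Therefore, the length of XY = √133.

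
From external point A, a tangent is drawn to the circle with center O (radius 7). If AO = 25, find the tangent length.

tangent = √(d² - r²) = √(25² - 7²) = √(625 - 49) = √576 = 24

24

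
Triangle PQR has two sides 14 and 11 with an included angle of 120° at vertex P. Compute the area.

Area = (1/2)(14)(11) sin(120°) = (1/2)(14)(11)(sqrt(3)/2) = 77*sqrt(3)/2

77*sqrt(3)/2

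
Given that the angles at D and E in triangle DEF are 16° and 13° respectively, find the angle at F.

The interior angles sum to 180°: angle F = 180 - 16 - 13 = 151°.
The triangle is obtuse (angles 16°, 13°, 151°).

151 degrees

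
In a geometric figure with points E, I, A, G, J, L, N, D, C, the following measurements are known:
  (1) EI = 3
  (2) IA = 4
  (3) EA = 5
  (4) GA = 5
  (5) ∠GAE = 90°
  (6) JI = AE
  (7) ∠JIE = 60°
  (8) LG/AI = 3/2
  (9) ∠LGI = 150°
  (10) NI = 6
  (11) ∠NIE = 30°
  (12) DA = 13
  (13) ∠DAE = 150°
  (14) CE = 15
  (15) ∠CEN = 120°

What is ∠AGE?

Step 1: By the law of cosines on triangle GAE: GE² = 5² + 5² − 2·5·5·cos(90°) = 50, so GE = 5·√2.
Step 2: By the inverse law of cosines on triangle AGE: cos(∠AGE) = (5² + (5·√2)² − 5²) / (2·5·5·√2) = 50/70.71 = 0.7071, so ∠AGE = 45°.

Therefore, the measure of angle ∠AGE = 45°.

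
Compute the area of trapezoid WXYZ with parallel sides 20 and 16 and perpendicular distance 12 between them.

Area = (20 + 16) * 12 / 2 = 432 / 2 = 216

216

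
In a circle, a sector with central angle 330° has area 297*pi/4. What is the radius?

r² = 360 × 297*pi/4 / (π × 330) = 81, so r = 9.

9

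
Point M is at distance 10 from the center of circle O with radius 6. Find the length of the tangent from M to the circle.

tangent = √(d² - r²) = √(10² - 6²) = √(100 - 36) = √64 = 8

8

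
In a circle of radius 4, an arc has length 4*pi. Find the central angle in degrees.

The full circumference is 2πr = 8*pi.
The arc is 4*pi / 8*pi = 1/2 of the full circle.
So the central angle = 1/2 × 360° = 180°.

180°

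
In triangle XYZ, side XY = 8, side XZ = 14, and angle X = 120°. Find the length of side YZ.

By the law of cosines: YZ^2 = XY^2 + XZ^2 - 2*XY*XZ*cos(X)
YZ^2 = 8^2 + 14^2 - 2*8*14*cos(120°)
YZ^2 = 64 + 196 - 224*(-1/2)
YZ^2 = 372
YZ = 2*sqrt(93)

2*sqrt(93)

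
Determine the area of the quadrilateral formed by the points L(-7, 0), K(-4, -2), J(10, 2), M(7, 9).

Using the Shoelace formula for a quadrilateral (vertices in order):
Area = (1/2)|sum of (x_i * y_(i+1) - x_(i+1) * y_i)|
Terms: (-7*-2 - -4*0) = 14, (-4*2 - 10*-2) = 12, (10*9 - 7*2) = 76, (7*0 - -7*9) = 63
Sum = 165
Area = (1/2)(165) = 165/2

165/2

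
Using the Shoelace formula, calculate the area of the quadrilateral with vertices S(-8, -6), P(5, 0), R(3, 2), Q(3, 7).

Using the Shoelace formula for a quadrilateral (vertices in order):
Area = (1/2)|sum of (x_i * y_(i+1) - x_(i+1) * y_i)|
Terms: (-8*0 - 5*-6) = 30, (5*2 - 3*0) = 10, (3*7 - 3*2) = 15, (3*-6 - -8*7) = 38
Sum = 93
Area = (1/2)(93) = 93/2

93/2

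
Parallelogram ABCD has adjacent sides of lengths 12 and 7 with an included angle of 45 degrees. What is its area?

The area of a parallelogram equals the product of two adjacent sides times the sine of the included angle.
This is because the height equals 7 * sin(45°) = 7*sqrt(2)/2.
Area = 12 * 7*sqrt(2)/2 = 42*sqrt(2)

42*sqrt(2)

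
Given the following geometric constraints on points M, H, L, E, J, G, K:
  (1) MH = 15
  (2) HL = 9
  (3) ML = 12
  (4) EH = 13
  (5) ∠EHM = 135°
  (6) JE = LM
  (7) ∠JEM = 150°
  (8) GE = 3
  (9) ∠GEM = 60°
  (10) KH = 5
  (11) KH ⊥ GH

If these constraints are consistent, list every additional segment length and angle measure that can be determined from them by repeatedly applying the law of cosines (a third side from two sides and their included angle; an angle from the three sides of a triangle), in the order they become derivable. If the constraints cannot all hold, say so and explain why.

The constraints are consistent. Derivable facts, in order:
After 1 step:
- ME ≈ 25.88
- ∠HLM = 90°
- ∠HML = 36.87°
- ∠LHM = 53.13°
After 2 steps:
- MG ≈ 24.52
- MJ ≈ 36.77
- ∠EMH = 20.81°
- ∠HEM = 24.19°
After 3 steps:
- ∠EGM = 113.92°
- ∠EJM = 20.61°
- ∠EMG = 6.08°
- ∠EMJ = 9.39°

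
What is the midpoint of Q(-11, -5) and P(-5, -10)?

The midpoint is the point halfway along the segment.
Move half the horizontal distance: -11 + (-5 - -11)/2 = -11 + 6/2 = -8
Move half the vertical distance: -5 + (-10 - -5)/2 = -5 + -5/2 = -15/2
Midpoint = (-8, -15/2)

(-8, -15/2)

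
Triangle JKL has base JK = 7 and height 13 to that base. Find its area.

Area = (1/2) * base * height
Area = (1/2) * 7 * 13
Area = 91/2

91/2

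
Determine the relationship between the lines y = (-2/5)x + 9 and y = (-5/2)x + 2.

Slope of line 1: m1 = -2/5
Slope of line 2: m2 = -5/2
m1 != m2 and m1*m2 = 1 != -1. Neither.

Neither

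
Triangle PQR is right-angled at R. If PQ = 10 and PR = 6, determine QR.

QR = sqrt(10^2 - 6^2) = sqrt(64) = 8

8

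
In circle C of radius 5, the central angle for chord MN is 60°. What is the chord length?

Chord = 2(5) sin(30°) = 5

5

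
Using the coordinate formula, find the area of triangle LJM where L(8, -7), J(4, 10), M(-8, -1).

Using the Shoelace formula for a triangle:
Area = (1/2)|x0(y1 - y2) + x1(y2 - y0) + x2(y0 - y1)|
Area = (1/2)|8(10 - -1) + 4(-1 - -7) + -8(-7 - 10)|
Area = (1/2)|88 + 24 + 136|
Area = (1/2)|248|
Area = (1/2)(248)
Area = 124

124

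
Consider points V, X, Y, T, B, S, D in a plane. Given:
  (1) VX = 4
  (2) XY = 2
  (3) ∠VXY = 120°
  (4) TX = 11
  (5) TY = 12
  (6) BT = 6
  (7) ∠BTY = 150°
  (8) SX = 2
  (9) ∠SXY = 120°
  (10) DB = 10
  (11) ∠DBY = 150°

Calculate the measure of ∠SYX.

Step 1: By the law of cosines on triangle YXS: YS² = 2² + 2² − 2·2·2·cos(120°) = 12, so YS = 2·√3.
Step 2: By the inverse law of cosines on triangle SYX: cos(∠SYX) = ((2·√3)² + 2² − 2²) / (2·2·√3·2) = 12/13.86 = 0.866, so ∠SYX = 30°.

Therefore, the measure of angle ∠SYX = 30°.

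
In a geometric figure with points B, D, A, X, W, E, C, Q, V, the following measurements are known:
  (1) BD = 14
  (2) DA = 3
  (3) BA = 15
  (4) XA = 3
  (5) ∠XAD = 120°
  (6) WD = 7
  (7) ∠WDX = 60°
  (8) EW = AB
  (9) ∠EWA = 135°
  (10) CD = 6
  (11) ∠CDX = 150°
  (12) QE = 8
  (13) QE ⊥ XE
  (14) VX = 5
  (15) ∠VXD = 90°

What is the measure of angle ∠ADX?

Step 1: By the law of cosines on triangle DAX: DX² = 3² + 3² − 2·3·3·cos(120°) = 27, so DX = 3·√3.
Step 2: By the inverse law of cosines on triangle ADX: cos(∠ADX) = (3² + (3·√3)² − 3²) / (2·3·3·√3) = 27/31.18 = 0.866, so ∠ADX = 30°.

Therefore, the measure of angle ∠ADX = 30°.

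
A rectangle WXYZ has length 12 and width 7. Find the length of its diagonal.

A rectangle's diagonal splits it into two right triangles, with the diagonal as the hypotenuse.
By the Pythagorean theorem, d^2 = 12^2 + 7^2 = 193.
Therefore d = sqrt(193).

sqrt(193)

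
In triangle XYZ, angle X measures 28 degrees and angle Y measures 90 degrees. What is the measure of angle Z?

The interior angles sum to 180°: angle Z = 180 - 28 - 90 = 62°.
The triangle is right (angles 28°, 90°, 62°).

62 degrees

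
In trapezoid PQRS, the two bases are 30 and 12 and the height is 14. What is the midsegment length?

The midsegment of a trapezoid = (base1 + base2) / 2
midsegment = (30 + 12) / 2
midsegment = 42 / 2
midsegment = 21

21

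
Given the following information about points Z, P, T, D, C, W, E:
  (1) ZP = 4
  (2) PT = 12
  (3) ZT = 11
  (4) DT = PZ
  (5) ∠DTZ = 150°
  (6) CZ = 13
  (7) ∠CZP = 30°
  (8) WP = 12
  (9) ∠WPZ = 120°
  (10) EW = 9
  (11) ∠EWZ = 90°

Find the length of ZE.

Step 1: By the law of cosines on triangle ZPW: ZW² = 4² + 12² − 2·4·12·cos(120°) = 208, so ZW = 4·√13.
Step 2: By the law of cosines on triangle ZWE: ZE² = (4·√13)² + 9² − 2·4·√13·9·cos(90°) = 289, so ZE = 17.

Therefore, the length of ZE = 17.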